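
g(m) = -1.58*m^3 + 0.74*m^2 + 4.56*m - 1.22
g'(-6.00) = -174.96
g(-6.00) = 339.34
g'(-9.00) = -392.70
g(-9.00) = 1169.50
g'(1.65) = -5.90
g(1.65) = 1.22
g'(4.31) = -77.11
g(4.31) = -94.32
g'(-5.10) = -126.28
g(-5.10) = 204.36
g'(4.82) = -98.43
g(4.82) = -138.98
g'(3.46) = -47.06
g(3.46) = -42.03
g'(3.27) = -41.28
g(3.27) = -33.64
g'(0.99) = 1.38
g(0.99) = 2.49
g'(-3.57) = -61.13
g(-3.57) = 63.82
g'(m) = -4.74*m^2 + 1.48*m + 4.56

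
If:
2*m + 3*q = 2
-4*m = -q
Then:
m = 1/7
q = 4/7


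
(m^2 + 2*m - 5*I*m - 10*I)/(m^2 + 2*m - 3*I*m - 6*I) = (m - 5*I)/(m - 3*I)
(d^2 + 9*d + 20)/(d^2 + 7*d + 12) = (d + 5)/(d + 3)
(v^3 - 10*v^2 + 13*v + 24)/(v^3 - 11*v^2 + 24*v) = (v + 1)/v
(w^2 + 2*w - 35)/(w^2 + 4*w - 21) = (w - 5)/(w - 3)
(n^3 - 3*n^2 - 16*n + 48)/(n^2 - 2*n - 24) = (n^2 - 7*n + 12)/(n - 6)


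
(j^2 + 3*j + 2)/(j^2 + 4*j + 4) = (j + 1)/(j + 2)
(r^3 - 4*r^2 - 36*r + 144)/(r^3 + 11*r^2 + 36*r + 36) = (r^2 - 10*r + 24)/(r^2 + 5*r + 6)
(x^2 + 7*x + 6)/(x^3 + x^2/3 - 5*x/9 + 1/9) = 9*(x + 6)/(9*x^2 - 6*x + 1)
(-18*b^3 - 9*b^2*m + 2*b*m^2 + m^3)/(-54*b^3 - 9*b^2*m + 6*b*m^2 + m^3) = (2*b + m)/(6*b + m)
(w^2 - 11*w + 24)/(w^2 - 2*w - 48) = (w - 3)/(w + 6)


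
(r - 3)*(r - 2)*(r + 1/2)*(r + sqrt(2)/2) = r^4 - 9*r^3/2 + sqrt(2)*r^3/2 - 9*sqrt(2)*r^2/4 + 7*r^2/2 + 7*sqrt(2)*r/4 + 3*r + 3*sqrt(2)/2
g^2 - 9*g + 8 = (g - 8)*(g - 1)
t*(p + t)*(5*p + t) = 5*p^2*t + 6*p*t^2 + t^3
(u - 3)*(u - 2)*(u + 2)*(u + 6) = u^4 + 3*u^3 - 22*u^2 - 12*u + 72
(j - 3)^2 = j^2 - 6*j + 9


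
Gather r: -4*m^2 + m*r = -4*m^2 + m*r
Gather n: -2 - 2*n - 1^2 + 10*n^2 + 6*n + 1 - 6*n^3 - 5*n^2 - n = -6*n^3 + 5*n^2 + 3*n - 2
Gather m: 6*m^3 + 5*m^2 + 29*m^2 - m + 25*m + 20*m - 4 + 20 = 6*m^3 + 34*m^2 + 44*m + 16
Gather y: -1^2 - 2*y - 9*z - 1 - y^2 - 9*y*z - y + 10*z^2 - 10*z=-y^2 + y*(-9*z - 3) + 10*z^2 - 19*z - 2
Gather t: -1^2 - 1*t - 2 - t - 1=-2*t - 4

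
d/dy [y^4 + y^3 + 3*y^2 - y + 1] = 4*y^3 + 3*y^2 + 6*y - 1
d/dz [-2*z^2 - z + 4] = -4*z - 1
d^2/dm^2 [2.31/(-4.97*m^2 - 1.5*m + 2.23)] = (114.118158*m^2 + 34.4421*m - 2.31*(9.94*m + 1.5)*(19.88*m + 3.0) - 51.203922)/(4.97*m^2 + 1.5*m - 2.23)^3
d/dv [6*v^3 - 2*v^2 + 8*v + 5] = 18*v^2 - 4*v + 8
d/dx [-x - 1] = -1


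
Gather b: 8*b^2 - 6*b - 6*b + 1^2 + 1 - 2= 8*b^2 - 12*b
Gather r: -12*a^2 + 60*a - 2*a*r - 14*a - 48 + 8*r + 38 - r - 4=-12*a^2 + 46*a + r*(7 - 2*a) - 14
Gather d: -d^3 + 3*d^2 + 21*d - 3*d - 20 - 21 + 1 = -d^3 + 3*d^2 + 18*d - 40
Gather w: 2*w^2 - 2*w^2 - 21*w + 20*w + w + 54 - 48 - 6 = 0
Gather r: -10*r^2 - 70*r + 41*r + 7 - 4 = -10*r^2 - 29*r + 3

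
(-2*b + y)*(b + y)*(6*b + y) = -12*b^3 - 8*b^2*y + 5*b*y^2 + y^3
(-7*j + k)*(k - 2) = -7*j*k + 14*j + k^2 - 2*k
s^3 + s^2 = s^2*(s + 1)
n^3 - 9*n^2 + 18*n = n*(n - 6)*(n - 3)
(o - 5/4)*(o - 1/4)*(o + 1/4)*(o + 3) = o^4 + 7*o^3/4 - 61*o^2/16 - 7*o/64 + 15/64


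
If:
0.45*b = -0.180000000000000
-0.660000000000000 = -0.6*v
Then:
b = -0.40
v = 1.10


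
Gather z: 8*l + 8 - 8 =8*l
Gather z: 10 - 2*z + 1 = 11 - 2*z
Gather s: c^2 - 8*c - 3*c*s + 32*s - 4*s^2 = c^2 - 8*c - 4*s^2 + s*(32 - 3*c)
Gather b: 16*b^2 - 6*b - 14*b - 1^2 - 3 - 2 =16*b^2 - 20*b - 6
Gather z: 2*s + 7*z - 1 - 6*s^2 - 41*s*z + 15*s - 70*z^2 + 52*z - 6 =-6*s^2 + 17*s - 70*z^2 + z*(59 - 41*s) - 7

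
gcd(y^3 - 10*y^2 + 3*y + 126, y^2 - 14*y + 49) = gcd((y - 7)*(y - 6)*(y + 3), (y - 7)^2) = y - 7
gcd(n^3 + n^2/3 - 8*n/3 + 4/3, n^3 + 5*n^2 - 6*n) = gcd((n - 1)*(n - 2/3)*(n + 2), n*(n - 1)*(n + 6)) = n - 1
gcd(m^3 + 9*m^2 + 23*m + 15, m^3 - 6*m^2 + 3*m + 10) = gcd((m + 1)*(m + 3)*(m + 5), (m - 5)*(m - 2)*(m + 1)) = m + 1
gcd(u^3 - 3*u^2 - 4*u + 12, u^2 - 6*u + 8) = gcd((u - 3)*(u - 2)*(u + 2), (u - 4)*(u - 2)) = u - 2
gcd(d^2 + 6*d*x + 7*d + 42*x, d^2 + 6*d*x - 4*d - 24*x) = d + 6*x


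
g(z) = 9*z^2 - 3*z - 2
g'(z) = 18*z - 3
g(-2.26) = 50.75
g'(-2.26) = -43.68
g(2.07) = 30.35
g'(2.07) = 34.26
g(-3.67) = 130.23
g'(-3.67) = -69.06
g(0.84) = 1.83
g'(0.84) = 12.12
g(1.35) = 10.35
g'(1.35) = 21.30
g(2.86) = 63.04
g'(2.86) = 48.48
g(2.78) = 59.22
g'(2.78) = 47.04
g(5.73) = 276.31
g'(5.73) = 100.14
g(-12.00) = 1330.00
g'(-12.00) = -219.00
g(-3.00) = 88.00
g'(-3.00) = -57.00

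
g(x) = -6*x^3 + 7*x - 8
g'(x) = 7 - 18*x^2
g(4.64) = -574.90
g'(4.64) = -380.53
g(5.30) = -864.16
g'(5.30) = -498.62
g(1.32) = -12.56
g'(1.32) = -24.36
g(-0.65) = -10.90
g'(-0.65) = -0.60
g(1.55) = -19.49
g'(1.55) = -36.24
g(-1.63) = 6.57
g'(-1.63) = -40.82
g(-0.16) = -9.10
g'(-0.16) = 6.54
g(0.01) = -7.93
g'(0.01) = 7.00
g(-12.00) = 10276.00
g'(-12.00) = -2585.00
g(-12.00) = 10276.00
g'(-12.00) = -2585.00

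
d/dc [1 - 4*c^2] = -8*c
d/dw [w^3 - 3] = 3*w^2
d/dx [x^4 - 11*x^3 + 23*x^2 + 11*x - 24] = 4*x^3 - 33*x^2 + 46*x + 11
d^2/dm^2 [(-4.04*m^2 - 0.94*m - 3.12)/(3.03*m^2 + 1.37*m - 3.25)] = (16.280796*m^3 - 410.569848*m^2 - 133.248492*m - 166.875956)/(27.818127*m^6 + 37.733499*m^5 - 72.452754*m^4 - 78.375097*m^3 + 77.71335*m^2 + 43.411875*m - 34.328125)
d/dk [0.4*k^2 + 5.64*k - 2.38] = 0.8*k + 5.64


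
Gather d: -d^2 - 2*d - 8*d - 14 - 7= -d^2 - 10*d - 21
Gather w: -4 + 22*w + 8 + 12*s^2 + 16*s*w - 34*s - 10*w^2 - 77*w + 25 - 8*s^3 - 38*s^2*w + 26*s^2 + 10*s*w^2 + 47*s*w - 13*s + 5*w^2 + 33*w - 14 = -8*s^3 + 38*s^2 - 47*s + w^2*(10*s - 5) + w*(-38*s^2 + 63*s - 22) + 15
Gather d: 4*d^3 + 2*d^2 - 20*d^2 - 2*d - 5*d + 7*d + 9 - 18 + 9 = 4*d^3 - 18*d^2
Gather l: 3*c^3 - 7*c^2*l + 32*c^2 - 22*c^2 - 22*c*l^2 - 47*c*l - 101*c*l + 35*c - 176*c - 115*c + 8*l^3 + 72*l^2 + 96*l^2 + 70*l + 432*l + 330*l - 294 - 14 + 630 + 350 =3*c^3 + 10*c^2 - 256*c + 8*l^3 + l^2*(168 - 22*c) + l*(-7*c^2 - 148*c + 832) + 672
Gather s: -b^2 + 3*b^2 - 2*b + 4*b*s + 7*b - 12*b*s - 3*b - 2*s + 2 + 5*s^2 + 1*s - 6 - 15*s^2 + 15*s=2*b^2 + 2*b - 10*s^2 + s*(14 - 8*b) - 4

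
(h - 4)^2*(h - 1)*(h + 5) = h^4 - 4*h^3 - 21*h^2 + 104*h - 80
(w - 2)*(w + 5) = w^2 + 3*w - 10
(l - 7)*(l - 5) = l^2 - 12*l + 35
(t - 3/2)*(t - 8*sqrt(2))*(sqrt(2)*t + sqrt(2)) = sqrt(2)*t^3 - 16*t^2 - sqrt(2)*t^2/2 - 3*sqrt(2)*t/2 + 8*t + 24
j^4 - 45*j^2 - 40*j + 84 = (j - 7)*(j - 1)*(j + 2)*(j + 6)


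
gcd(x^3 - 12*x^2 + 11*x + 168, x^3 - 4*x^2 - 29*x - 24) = x^2 - 5*x - 24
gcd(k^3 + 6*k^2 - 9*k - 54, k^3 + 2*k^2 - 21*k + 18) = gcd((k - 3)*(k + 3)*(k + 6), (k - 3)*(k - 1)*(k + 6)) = k^2 + 3*k - 18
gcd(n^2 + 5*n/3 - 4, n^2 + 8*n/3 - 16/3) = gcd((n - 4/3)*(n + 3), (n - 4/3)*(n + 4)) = n - 4/3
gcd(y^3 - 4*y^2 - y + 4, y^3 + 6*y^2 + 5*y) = y + 1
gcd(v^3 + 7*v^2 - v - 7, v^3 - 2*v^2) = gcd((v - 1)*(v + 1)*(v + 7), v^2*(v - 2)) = 1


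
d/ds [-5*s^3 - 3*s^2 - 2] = 3*s*(-5*s - 2)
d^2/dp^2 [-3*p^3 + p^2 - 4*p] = 2 - 18*p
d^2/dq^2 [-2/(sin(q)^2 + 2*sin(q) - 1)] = 4*(2*sin(q)^4 + 3*sin(q)^3 + sin(q)^2 - 5*sin(q) - 5)/(2*sin(q) - cos(q)^2)^3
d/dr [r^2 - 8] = 2*r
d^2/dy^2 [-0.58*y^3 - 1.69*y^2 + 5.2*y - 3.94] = -3.48*y - 3.38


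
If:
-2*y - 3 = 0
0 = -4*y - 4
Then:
No Solution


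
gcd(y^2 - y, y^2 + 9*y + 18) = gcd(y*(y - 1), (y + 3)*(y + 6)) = 1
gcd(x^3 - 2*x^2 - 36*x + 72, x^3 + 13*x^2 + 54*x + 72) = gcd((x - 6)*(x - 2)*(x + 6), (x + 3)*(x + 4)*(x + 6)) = x + 6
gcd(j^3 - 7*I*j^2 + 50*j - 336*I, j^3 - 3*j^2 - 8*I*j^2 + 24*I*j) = j - 8*I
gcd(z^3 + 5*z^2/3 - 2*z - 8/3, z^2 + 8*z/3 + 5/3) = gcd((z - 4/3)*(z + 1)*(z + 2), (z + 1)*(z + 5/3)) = z + 1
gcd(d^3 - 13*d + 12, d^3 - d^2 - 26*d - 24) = d + 4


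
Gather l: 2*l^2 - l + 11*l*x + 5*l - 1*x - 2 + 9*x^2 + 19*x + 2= 2*l^2 + l*(11*x + 4) + 9*x^2 + 18*x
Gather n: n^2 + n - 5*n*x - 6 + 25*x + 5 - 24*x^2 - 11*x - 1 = n^2 + n*(1 - 5*x) - 24*x^2 + 14*x - 2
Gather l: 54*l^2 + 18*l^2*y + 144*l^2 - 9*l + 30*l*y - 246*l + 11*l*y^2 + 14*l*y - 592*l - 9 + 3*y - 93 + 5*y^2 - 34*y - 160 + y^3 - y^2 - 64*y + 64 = l^2*(18*y + 198) + l*(11*y^2 + 44*y - 847) + y^3 + 4*y^2 - 95*y - 198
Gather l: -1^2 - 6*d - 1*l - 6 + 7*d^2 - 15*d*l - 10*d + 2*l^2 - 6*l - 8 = 7*d^2 - 16*d + 2*l^2 + l*(-15*d - 7) - 15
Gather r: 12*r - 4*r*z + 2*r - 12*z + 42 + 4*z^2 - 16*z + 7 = r*(14 - 4*z) + 4*z^2 - 28*z + 49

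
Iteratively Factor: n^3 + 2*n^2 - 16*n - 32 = (n - 4)*(n^2 + 6*n + 8) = (n - 4)*(n + 4)*(n + 2)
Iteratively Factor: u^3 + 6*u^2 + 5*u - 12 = (u + 3)*(u^2 + 3*u - 4) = (u - 1)*(u + 3)*(u + 4)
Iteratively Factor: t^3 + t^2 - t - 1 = (t + 1)*(t^2 - 1) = (t + 1)^2*(t - 1)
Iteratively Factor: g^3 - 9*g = (g - 3)*(g^2 + 3*g) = (g - 3)*(g + 3)*(g)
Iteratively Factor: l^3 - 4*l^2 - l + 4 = (l + 1)*(l^2 - 5*l + 4) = (l - 1)*(l + 1)*(l - 4)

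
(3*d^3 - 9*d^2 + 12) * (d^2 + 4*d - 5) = 3*d^5 + 3*d^4 - 51*d^3 + 57*d^2 + 48*d - 60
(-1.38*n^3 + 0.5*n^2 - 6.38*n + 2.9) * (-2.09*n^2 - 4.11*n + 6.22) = 2.8842*n^5 + 4.6268*n^4 + 2.6956*n^3 + 23.2708*n^2 - 51.6026*n + 18.038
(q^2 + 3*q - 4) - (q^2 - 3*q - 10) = 6*q + 6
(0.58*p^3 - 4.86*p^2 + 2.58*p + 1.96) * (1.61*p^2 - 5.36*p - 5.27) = 0.9338*p^5 - 10.9334*p^4 + 27.1468*p^3 + 14.939*p^2 - 24.1022*p - 10.3292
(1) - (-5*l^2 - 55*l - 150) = 5*l^2 + 55*l + 151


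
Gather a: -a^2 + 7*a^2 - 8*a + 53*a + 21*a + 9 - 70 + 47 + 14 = 6*a^2 + 66*a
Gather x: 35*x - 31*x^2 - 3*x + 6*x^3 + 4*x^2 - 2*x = 6*x^3 - 27*x^2 + 30*x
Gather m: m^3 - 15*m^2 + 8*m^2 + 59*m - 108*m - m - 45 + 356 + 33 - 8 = m^3 - 7*m^2 - 50*m + 336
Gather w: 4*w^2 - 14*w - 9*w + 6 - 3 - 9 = 4*w^2 - 23*w - 6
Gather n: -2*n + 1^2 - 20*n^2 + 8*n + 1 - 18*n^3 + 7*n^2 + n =-18*n^3 - 13*n^2 + 7*n + 2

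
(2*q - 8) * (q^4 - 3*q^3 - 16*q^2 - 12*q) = 2*q^5 - 14*q^4 - 8*q^3 + 104*q^2 + 96*q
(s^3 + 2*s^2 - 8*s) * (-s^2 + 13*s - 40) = -s^5 + 11*s^4 - 6*s^3 - 184*s^2 + 320*s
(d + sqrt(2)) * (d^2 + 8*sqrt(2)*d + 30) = d^3 + 9*sqrt(2)*d^2 + 46*d + 30*sqrt(2)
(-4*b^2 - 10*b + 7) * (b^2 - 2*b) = -4*b^4 - 2*b^3 + 27*b^2 - 14*b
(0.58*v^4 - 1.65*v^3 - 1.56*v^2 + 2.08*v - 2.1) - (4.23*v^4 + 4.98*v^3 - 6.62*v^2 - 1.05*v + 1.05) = -3.65*v^4 - 6.63*v^3 + 5.06*v^2 + 3.13*v - 3.15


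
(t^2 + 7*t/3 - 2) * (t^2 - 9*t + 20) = t^4 - 20*t^3/3 - 3*t^2 + 194*t/3 - 40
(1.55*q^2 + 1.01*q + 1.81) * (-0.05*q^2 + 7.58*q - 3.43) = -0.0775*q^4 + 11.6985*q^3 + 2.2488*q^2 + 10.2555*q - 6.2083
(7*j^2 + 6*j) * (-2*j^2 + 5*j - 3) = -14*j^4 + 23*j^3 + 9*j^2 - 18*j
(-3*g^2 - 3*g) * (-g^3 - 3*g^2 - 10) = 3*g^5 + 12*g^4 + 9*g^3 + 30*g^2 + 30*g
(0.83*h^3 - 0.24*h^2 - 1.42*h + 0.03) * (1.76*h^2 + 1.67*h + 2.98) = 1.4608*h^5 + 0.9637*h^4 - 0.4266*h^3 - 3.0338*h^2 - 4.1815*h + 0.0894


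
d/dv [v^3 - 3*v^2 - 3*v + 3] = 3*v^2 - 6*v - 3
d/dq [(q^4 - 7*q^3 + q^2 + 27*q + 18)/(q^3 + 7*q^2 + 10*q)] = (q^6 + 14*q^5 - 20*q^4 - 194*q^3 - 233*q^2 - 252*q - 180)/(q^2*(q^4 + 14*q^3 + 69*q^2 + 140*q + 100))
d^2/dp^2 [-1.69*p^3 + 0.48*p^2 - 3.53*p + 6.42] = 0.96 - 10.14*p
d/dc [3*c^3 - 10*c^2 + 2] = c*(9*c - 20)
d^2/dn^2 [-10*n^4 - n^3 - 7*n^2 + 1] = -120*n^2 - 6*n - 14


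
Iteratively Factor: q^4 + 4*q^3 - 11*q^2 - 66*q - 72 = (q - 4)*(q^3 + 8*q^2 + 21*q + 18) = (q - 4)*(q + 2)*(q^2 + 6*q + 9) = (q - 4)*(q + 2)*(q + 3)*(q + 3)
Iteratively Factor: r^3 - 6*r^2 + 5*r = (r - 1)*(r^2 - 5*r) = (r - 5)*(r - 1)*(r)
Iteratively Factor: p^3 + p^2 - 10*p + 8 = (p - 1)*(p^2 + 2*p - 8) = (p - 2)*(p - 1)*(p + 4)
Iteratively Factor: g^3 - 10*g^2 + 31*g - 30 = (g - 5)*(g^2 - 5*g + 6) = (g - 5)*(g - 2)*(g - 3)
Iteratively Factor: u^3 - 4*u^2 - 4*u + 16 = (u + 2)*(u^2 - 6*u + 8) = (u - 2)*(u + 2)*(u - 4)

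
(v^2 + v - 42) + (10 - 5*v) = v^2 - 4*v - 32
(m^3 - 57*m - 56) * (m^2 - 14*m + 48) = m^5 - 14*m^4 - 9*m^3 + 742*m^2 - 1952*m - 2688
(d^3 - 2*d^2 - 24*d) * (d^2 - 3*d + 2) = d^5 - 5*d^4 - 16*d^3 + 68*d^2 - 48*d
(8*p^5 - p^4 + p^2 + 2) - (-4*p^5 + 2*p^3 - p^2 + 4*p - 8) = 12*p^5 - p^4 - 2*p^3 + 2*p^2 - 4*p + 10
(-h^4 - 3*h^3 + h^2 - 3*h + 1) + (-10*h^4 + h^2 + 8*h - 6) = -11*h^4 - 3*h^3 + 2*h^2 + 5*h - 5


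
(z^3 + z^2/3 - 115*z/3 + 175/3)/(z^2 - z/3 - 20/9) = 3*(z^2 + 2*z - 35)/(3*z + 4)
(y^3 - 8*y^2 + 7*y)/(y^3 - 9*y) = (y^2 - 8*y + 7)/(y^2 - 9)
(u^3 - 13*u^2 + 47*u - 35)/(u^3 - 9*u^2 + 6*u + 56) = (u^2 - 6*u + 5)/(u^2 - 2*u - 8)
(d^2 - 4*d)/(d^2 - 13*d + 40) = d*(d - 4)/(d^2 - 13*d + 40)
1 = 1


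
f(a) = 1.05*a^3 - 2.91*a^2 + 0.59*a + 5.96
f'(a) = 3.15*a^2 - 5.82*a + 0.59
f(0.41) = 5.79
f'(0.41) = -1.27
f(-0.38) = 5.26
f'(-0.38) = 3.26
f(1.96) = 3.84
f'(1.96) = 1.28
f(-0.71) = 3.70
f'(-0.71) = 6.31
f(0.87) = 4.96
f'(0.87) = -2.09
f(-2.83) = -42.81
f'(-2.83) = 42.29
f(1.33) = 4.07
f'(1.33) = -1.58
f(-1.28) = -1.76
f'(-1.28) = 13.20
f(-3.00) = -50.35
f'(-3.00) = 46.40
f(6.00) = 131.54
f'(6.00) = 79.07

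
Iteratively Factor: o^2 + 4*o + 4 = (o + 2)*(o + 2)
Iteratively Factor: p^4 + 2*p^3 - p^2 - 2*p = (p - 1)*(p^3 + 3*p^2 + 2*p) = p*(p - 1)*(p^2 + 3*p + 2) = p*(p - 1)*(p + 2)*(p + 1)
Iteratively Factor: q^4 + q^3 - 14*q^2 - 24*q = (q - 4)*(q^3 + 5*q^2 + 6*q) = (q - 4)*(q + 2)*(q^2 + 3*q) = (q - 4)*(q + 2)*(q + 3)*(q)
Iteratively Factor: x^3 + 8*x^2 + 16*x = (x)*(x^2 + 8*x + 16) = x*(x + 4)*(x + 4)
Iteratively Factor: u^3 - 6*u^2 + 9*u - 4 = (u - 1)*(u^2 - 5*u + 4) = (u - 1)^2*(u - 4)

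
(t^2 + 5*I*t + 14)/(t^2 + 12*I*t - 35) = (t - 2*I)/(t + 5*I)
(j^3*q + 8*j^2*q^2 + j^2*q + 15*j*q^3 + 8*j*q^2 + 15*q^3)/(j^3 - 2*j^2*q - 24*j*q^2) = q*(-j^3 - 8*j^2*q - j^2 - 15*j*q^2 - 8*j*q - 15*q^2)/(j*(-j^2 + 2*j*q + 24*q^2))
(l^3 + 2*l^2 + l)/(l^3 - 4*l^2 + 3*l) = (l^2 + 2*l + 1)/(l^2 - 4*l + 3)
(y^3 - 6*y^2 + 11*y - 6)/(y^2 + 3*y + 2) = (y^3 - 6*y^2 + 11*y - 6)/(y^2 + 3*y + 2)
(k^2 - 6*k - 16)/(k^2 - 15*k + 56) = (k + 2)/(k - 7)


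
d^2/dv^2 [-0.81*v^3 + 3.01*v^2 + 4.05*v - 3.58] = 6.02 - 4.86*v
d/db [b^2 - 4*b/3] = 2*b - 4/3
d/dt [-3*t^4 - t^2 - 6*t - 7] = -12*t^3 - 2*t - 6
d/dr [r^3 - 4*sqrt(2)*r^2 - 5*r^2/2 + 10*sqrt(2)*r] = 3*r^2 - 8*sqrt(2)*r - 5*r + 10*sqrt(2)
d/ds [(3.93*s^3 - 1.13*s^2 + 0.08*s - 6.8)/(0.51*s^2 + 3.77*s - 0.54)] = (2.0043*s^4 + 29.6322*s^3 - 10.6675*s^2 + 8.1564*s + 25.5928)/(0.2601*s^4 + 3.8454*s^3 + 13.6621*s^2 - 4.0716*s + 0.2916)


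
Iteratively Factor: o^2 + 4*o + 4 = (o + 2)*(o + 2)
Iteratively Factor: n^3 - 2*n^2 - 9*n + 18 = (n - 2)*(n^2 - 9) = (n - 2)*(n + 3)*(n - 3)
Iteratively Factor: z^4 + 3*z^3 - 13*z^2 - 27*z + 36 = (z - 1)*(z^3 + 4*z^2 - 9*z - 36) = (z - 3)*(z - 1)*(z^2 + 7*z + 12) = (z - 3)*(z - 1)*(z + 3)*(z + 4)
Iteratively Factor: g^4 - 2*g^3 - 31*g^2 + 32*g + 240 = (g + 4)*(g^3 - 6*g^2 - 7*g + 60) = (g + 3)*(g + 4)*(g^2 - 9*g + 20) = (g - 4)*(g + 3)*(g + 4)*(g - 5)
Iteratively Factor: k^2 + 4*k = (k)*(k + 4)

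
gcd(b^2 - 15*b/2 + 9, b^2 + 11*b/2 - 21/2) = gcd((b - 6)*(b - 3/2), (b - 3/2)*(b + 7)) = b - 3/2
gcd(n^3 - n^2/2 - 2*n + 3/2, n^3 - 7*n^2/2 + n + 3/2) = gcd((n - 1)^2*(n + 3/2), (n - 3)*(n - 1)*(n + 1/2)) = n - 1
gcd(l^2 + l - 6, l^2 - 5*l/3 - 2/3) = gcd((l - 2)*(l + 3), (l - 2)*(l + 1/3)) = l - 2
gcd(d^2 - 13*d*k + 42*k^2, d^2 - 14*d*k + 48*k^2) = d - 6*k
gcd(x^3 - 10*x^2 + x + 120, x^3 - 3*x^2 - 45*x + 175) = x - 5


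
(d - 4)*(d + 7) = d^2 + 3*d - 28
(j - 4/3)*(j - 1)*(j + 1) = j^3 - 4*j^2/3 - j + 4/3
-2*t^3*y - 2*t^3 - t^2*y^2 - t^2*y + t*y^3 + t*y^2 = (-2*t + y)*(t + y)*(t*y + t)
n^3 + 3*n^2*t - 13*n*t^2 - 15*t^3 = (n - 3*t)*(n + t)*(n + 5*t)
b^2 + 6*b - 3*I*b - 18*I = (b + 6)*(b - 3*I)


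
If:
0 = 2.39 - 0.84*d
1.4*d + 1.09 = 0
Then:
No Solution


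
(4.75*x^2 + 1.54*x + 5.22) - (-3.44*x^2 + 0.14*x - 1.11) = 8.19*x^2 + 1.4*x + 6.33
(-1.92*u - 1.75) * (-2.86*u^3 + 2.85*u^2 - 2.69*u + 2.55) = 5.4912*u^4 - 0.467*u^3 + 0.1773*u^2 - 0.1885*u - 4.4625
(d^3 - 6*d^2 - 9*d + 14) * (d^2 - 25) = d^5 - 6*d^4 - 34*d^3 + 164*d^2 + 225*d - 350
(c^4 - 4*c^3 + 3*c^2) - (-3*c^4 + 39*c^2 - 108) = 4*c^4 - 4*c^3 - 36*c^2 + 108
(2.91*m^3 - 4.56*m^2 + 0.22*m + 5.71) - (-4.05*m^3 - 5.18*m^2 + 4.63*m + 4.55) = 6.96*m^3 + 0.62*m^2 - 4.41*m + 1.16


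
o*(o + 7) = o^2 + 7*o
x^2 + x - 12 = (x - 3)*(x + 4)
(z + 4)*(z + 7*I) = z^2 + 4*z + 7*I*z + 28*I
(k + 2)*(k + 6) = k^2 + 8*k + 12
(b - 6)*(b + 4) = b^2 - 2*b - 24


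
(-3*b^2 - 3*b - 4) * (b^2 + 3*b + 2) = -3*b^4 - 12*b^3 - 19*b^2 - 18*b - 8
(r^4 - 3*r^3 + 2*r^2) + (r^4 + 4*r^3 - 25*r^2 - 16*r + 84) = 2*r^4 + r^3 - 23*r^2 - 16*r + 84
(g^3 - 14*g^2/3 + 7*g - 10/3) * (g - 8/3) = g^4 - 22*g^3/3 + 175*g^2/9 - 22*g + 80/9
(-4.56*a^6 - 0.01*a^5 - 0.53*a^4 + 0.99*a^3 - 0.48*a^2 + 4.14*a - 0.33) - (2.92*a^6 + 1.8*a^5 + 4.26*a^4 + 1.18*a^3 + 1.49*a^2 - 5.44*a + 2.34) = -7.48*a^6 - 1.81*a^5 - 4.79*a^4 - 0.19*a^3 - 1.97*a^2 + 9.58*a - 2.67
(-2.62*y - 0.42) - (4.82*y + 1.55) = -7.44*y - 1.97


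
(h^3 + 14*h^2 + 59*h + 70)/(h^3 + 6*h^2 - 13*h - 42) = (h + 5)/(h - 3)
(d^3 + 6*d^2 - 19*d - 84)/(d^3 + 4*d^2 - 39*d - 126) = (d - 4)/(d - 6)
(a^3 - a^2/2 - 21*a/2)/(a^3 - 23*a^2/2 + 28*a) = (a + 3)/(a - 8)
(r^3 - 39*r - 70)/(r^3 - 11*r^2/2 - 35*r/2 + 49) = 2*(r^2 + 7*r + 10)/(2*r^2 + 3*r - 14)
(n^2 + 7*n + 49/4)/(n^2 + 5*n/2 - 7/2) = (n + 7/2)/(n - 1)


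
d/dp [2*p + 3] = 2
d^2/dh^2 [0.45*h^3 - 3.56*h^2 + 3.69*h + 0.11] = 2.7*h - 7.12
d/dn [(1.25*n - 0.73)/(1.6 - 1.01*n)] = (1.275327*n - 2.02032)/(1.01*n - 1.6)^3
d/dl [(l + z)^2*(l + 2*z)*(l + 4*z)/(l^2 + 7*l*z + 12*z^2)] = (2*l^3 + 13*l^2*z + 24*l*z^2 + 13*z^3)/(l^2 + 6*l*z + 9*z^2)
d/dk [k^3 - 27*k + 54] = 3*k^2 - 27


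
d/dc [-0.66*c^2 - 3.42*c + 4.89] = -1.32*c - 3.42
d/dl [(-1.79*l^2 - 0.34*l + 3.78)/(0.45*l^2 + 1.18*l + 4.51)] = (-1.9592*l^2 - 19.5478*l - 5.9938)/(0.2025*l^4 + 1.062*l^3 + 5.4514*l^2 + 10.6436*l + 20.3401)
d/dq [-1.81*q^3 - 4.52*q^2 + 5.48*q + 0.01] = -5.43*q^2 - 9.04*q + 5.48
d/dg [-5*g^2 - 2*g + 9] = -10*g - 2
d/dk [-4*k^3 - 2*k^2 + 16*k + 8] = -12*k^2 - 4*k + 16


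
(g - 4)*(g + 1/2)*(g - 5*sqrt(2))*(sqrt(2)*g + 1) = sqrt(2)*g^4 - 9*g^3 - 7*sqrt(2)*g^3/2 - 7*sqrt(2)*g^2 + 63*g^2/2 + 18*g + 35*sqrt(2)*g/2 + 10*sqrt(2)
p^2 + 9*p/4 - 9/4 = (p - 3/4)*(p + 3)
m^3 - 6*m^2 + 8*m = m*(m - 4)*(m - 2)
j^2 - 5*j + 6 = (j - 3)*(j - 2)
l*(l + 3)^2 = l^3 + 6*l^2 + 9*l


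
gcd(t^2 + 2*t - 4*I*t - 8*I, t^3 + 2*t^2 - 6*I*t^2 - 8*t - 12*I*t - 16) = t^2 + t*(2 - 4*I) - 8*I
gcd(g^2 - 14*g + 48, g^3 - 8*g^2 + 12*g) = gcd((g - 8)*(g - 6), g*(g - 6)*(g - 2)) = g - 6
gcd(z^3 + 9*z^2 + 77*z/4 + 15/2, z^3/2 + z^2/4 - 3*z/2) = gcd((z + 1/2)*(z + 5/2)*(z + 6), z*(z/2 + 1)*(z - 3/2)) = 1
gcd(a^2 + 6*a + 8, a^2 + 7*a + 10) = a + 2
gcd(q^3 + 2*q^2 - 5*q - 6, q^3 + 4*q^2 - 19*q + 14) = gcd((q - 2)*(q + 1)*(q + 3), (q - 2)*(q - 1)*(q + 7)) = q - 2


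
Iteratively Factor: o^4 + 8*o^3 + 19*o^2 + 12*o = (o + 3)*(o^3 + 5*o^2 + 4*o) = (o + 3)*(o + 4)*(o^2 + o) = o*(o + 3)*(o + 4)*(o + 1)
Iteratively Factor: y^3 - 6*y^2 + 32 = (y - 4)*(y^2 - 2*y - 8) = (y - 4)^2*(y + 2)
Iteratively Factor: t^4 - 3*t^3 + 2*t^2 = (t - 2)*(t^3 - t^2) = t*(t - 2)*(t^2 - t) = t*(t - 2)*(t - 1)*(t)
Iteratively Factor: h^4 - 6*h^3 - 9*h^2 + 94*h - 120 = (h - 3)*(h^3 - 3*h^2 - 18*h + 40) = (h - 3)*(h + 4)*(h^2 - 7*h + 10) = (h - 5)*(h - 3)*(h + 4)*(h - 2)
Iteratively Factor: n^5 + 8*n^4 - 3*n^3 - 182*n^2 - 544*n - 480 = (n + 2)*(n^4 + 6*n^3 - 15*n^2 - 152*n - 240) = (n + 2)*(n + 3)*(n^3 + 3*n^2 - 24*n - 80) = (n + 2)*(n + 3)*(n + 4)*(n^2 - n - 20) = (n - 5)*(n + 2)*(n + 3)*(n + 4)*(n + 4)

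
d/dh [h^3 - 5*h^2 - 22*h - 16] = 3*h^2 - 10*h - 22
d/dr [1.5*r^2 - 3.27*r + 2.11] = 3.0*r - 3.27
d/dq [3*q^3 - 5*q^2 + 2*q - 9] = 9*q^2 - 10*q + 2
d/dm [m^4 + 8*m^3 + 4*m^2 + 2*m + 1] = 4*m^3 + 24*m^2 + 8*m + 2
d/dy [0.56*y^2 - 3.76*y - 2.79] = 1.12*y - 3.76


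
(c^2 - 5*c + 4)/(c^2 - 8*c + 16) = (c - 1)/(c - 4)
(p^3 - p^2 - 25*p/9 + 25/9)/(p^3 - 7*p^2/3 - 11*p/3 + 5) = (p - 5/3)/(p - 3)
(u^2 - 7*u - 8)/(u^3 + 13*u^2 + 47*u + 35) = (u - 8)/(u^2 + 12*u + 35)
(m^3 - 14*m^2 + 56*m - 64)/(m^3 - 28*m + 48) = (m - 8)/(m + 6)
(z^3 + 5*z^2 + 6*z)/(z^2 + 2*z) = z + 3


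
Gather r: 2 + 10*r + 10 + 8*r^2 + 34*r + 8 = 8*r^2 + 44*r + 20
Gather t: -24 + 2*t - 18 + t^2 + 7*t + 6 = t^2 + 9*t - 36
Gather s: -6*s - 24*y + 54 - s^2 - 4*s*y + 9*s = -s^2 + s*(3 - 4*y) - 24*y + 54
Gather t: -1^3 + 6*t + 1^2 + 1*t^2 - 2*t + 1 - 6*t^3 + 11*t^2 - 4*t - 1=-6*t^3 + 12*t^2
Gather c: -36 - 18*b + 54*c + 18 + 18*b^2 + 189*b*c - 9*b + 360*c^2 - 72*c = 18*b^2 - 27*b + 360*c^2 + c*(189*b - 18) - 18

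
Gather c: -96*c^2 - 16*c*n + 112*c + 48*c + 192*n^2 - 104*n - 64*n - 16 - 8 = -96*c^2 + c*(160 - 16*n) + 192*n^2 - 168*n - 24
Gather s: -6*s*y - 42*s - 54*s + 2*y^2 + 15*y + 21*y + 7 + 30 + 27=s*(-6*y - 96) + 2*y^2 + 36*y + 64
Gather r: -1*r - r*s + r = -r*s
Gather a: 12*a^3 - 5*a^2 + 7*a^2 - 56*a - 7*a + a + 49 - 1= 12*a^3 + 2*a^2 - 62*a + 48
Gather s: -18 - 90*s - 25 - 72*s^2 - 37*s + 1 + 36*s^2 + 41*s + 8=-36*s^2 - 86*s - 34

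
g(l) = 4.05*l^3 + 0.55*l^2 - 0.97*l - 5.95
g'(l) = 12.15*l^2 + 1.1*l - 0.97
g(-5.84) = -788.19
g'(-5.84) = 406.99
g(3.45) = 163.56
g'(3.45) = 147.44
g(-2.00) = -34.21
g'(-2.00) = 45.43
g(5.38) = 635.42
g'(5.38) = 356.62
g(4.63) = 403.32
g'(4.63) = 264.58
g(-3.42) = -158.21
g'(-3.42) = 137.38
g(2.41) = 51.60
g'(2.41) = 72.25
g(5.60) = 717.11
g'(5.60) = 386.21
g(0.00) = -5.95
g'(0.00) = -0.97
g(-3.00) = -107.44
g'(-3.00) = 105.08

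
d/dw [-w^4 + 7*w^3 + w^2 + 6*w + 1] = -4*w^3 + 21*w^2 + 2*w + 6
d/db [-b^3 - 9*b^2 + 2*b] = -3*b^2 - 18*b + 2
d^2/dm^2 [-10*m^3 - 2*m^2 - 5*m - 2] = -60*m - 4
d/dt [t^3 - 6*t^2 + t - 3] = 3*t^2 - 12*t + 1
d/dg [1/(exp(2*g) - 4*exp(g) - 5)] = 2*(2 - exp(g))*exp(g)/(-exp(2*g) + 4*exp(g) + 5)^2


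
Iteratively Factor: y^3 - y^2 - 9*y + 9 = (y - 3)*(y^2 + 2*y - 3) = (y - 3)*(y + 3)*(y - 1)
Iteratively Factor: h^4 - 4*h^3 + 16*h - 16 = (h - 2)*(h^3 - 2*h^2 - 4*h + 8) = (h - 2)^2*(h^2 - 4) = (h - 2)^2*(h + 2)*(h - 2)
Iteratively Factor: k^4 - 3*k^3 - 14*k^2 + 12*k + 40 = (k + 2)*(k^3 - 5*k^2 - 4*k + 20) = (k - 2)*(k + 2)*(k^2 - 3*k - 10) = (k - 5)*(k - 2)*(k + 2)*(k + 2)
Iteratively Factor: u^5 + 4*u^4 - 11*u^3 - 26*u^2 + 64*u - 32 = (u + 4)*(u^4 - 11*u^2 + 18*u - 8) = (u - 1)*(u + 4)*(u^3 + u^2 - 10*u + 8) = (u - 1)^2*(u + 4)*(u^2 + 2*u - 8) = (u - 2)*(u - 1)^2*(u + 4)*(u + 4)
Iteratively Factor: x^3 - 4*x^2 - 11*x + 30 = (x - 2)*(x^2 - 2*x - 15) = (x - 2)*(x + 3)*(x - 5)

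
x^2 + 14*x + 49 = (x + 7)^2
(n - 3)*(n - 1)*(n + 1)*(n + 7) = n^4 + 4*n^3 - 22*n^2 - 4*n + 21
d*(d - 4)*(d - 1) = d^3 - 5*d^2 + 4*d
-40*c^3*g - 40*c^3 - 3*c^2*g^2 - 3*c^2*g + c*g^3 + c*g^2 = (-8*c + g)*(5*c + g)*(c*g + c)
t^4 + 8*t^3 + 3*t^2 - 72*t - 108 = (t - 3)*(t + 2)*(t + 3)*(t + 6)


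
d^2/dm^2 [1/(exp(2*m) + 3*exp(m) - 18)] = (2*(2*exp(m) + 3)^2*exp(m) - (4*exp(m) + 3)*(exp(2*m) + 3*exp(m) - 18))*exp(m)/(exp(2*m) + 3*exp(m) - 18)^3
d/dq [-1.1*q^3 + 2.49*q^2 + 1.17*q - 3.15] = -3.3*q^2 + 4.98*q + 1.17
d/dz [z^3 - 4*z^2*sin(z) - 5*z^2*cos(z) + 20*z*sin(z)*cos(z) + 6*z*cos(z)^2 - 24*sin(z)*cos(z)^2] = 5*z^2*sin(z) - 4*z^2*cos(z) + 3*z^2 - 8*z*sin(z) - 6*z*sin(2*z) - 10*z*cos(z) + 20*z*cos(2*z) + 10*sin(2*z) - 6*cos(z) + 3*cos(2*z) - 18*cos(3*z) + 3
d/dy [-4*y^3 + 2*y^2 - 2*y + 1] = -12*y^2 + 4*y - 2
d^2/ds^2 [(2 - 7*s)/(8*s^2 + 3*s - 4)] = 2*(-(7*s - 2)*(16*s + 3)^2 + (168*s + 5)*(8*s^2 + 3*s - 4))/(8*s^2 + 3*s - 4)^3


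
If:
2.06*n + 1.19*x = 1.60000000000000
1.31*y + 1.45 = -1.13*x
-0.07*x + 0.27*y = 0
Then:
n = 1.35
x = -0.99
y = -0.26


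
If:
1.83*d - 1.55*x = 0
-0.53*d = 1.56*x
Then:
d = 0.00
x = 0.00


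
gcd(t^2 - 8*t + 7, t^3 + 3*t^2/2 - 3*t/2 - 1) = t - 1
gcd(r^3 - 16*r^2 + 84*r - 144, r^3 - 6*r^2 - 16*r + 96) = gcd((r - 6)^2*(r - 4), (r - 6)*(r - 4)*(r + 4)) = r^2 - 10*r + 24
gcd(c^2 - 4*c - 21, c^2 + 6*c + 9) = c + 3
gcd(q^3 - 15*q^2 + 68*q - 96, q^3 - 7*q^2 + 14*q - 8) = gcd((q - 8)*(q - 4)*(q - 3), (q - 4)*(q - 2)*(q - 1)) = q - 4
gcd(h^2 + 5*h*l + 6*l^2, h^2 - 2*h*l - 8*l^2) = h + 2*l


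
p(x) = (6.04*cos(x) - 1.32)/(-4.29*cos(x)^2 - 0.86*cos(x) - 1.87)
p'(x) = (-8.58*sin(x)*cos(x) - 0.86*sin(x))*(6.04*cos(x) - 1.32)/(-4.29*cos(x)^2 - 0.86*cos(x) - 1.87)^2 - 6.04*sin(x)/(-4.29*cos(x)^2 - 0.86*cos(x) - 1.87)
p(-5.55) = -0.65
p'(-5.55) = 0.18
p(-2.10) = 1.73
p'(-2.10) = -0.01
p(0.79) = -0.64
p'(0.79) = 0.25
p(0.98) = -0.56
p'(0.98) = 0.66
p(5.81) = -0.67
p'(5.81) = -0.02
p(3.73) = 1.54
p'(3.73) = 0.49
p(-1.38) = 0.08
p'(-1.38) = -2.80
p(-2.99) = 1.40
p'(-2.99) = 0.13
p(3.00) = 1.40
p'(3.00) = -0.13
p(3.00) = 1.40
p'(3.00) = -0.13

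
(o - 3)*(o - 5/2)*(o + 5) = o^3 - o^2/2 - 20*o + 75/2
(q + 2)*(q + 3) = q^2 + 5*q + 6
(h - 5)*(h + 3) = h^2 - 2*h - 15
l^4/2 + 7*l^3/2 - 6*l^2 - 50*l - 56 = (l/2 + 1)*(l - 4)*(l + 2)*(l + 7)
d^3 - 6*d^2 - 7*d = d*(d - 7)*(d + 1)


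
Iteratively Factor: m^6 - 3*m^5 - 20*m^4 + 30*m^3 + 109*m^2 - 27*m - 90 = (m - 1)*(m^5 - 2*m^4 - 22*m^3 + 8*m^2 + 117*m + 90) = (m - 1)*(m + 1)*(m^4 - 3*m^3 - 19*m^2 + 27*m + 90) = (m - 3)*(m - 1)*(m + 1)*(m^3 - 19*m - 30) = (m - 5)*(m - 3)*(m - 1)*(m + 1)*(m^2 + 5*m + 6) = (m - 5)*(m - 3)*(m - 1)*(m + 1)*(m + 2)*(m + 3)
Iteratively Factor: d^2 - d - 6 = (d + 2)*(d - 3)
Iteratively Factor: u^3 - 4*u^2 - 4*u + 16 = (u - 4)*(u^2 - 4) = (u - 4)*(u - 2)*(u + 2)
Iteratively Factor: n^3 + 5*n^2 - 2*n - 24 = (n + 3)*(n^2 + 2*n - 8) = (n + 3)*(n + 4)*(n - 2)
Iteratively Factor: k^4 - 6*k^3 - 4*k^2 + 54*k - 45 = (k - 5)*(k^3 - k^2 - 9*k + 9) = (k - 5)*(k - 1)*(k^2 - 9) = (k - 5)*(k - 3)*(k - 1)*(k + 3)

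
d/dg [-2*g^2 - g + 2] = -4*g - 1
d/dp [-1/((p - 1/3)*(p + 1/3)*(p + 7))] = 9*(27*p^2 + 126*p - 1)/(81*p^6 + 1134*p^5 + 3951*p^4 - 252*p^3 - 881*p^2 + 14*p + 49)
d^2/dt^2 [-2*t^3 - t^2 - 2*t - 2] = -12*t - 2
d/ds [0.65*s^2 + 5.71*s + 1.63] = 1.3*s + 5.71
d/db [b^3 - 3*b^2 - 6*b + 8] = 3*b^2 - 6*b - 6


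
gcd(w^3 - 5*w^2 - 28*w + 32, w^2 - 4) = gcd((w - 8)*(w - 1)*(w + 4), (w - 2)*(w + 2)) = 1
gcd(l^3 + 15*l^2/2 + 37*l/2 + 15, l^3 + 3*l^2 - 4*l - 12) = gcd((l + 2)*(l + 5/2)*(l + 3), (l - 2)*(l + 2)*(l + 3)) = l^2 + 5*l + 6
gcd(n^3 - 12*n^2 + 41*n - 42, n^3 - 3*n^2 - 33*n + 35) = n - 7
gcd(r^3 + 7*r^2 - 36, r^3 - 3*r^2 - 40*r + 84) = r^2 + 4*r - 12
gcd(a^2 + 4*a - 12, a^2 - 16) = 1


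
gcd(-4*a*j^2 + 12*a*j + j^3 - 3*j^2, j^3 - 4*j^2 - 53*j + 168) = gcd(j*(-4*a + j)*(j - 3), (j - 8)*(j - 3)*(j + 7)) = j - 3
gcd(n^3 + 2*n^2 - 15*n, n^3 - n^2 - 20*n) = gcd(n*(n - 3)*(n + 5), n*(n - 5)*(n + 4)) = n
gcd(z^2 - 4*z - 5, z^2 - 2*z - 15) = z - 5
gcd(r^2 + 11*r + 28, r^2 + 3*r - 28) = r + 7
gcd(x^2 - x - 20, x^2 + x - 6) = 1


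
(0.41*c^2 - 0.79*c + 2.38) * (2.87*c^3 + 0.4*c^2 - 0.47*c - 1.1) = 1.1767*c^5 - 2.1033*c^4 + 6.3219*c^3 + 0.8723*c^2 - 0.2496*c - 2.618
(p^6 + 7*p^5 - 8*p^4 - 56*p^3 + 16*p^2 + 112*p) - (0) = p^6 + 7*p^5 - 8*p^4 - 56*p^3 + 16*p^2 + 112*p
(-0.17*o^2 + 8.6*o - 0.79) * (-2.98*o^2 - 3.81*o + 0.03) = 0.5066*o^4 - 24.9803*o^3 - 30.4169*o^2 + 3.2679*o - 0.0237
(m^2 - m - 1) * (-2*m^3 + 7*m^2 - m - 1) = -2*m^5 + 9*m^4 - 6*m^3 - 7*m^2 + 2*m + 1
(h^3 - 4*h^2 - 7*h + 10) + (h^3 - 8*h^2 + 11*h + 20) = 2*h^3 - 12*h^2 + 4*h + 30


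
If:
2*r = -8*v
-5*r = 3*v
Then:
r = 0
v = 0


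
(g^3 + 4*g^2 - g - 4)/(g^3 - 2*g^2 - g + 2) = (g + 4)/(g - 2)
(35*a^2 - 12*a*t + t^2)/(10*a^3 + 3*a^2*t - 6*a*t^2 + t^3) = (-7*a + t)/(-2*a^2 - a*t + t^2)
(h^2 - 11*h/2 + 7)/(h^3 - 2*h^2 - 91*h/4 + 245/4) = 2*(h - 2)/(2*h^2 + 3*h - 35)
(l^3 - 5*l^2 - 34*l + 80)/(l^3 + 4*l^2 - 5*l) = (l^2 - 10*l + 16)/(l*(l - 1))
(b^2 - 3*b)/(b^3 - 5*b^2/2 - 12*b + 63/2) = 2*b/(2*b^2 + b - 21)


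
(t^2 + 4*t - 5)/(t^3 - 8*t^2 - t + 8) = (t + 5)/(t^2 - 7*t - 8)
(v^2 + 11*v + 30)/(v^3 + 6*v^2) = (v + 5)/v^2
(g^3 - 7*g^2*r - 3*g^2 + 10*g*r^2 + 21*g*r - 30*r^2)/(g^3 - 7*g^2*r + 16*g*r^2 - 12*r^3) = (g^2 - 5*g*r - 3*g + 15*r)/(g^2 - 5*g*r + 6*r^2)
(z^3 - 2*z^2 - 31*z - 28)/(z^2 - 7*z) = z + 5 + 4/z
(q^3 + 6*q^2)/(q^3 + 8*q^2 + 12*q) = q/(q + 2)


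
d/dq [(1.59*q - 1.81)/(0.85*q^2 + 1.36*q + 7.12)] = (-1.3515*q^2 + 3.077*q + 13.7824)/(0.7225*q^4 + 2.312*q^3 + 13.9536*q^2 + 19.3664*q + 50.6944)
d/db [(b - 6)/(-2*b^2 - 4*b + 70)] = (-b^2/2 - b + (b - 6)*(b + 1) + 35/2)/(b^2 + 2*b - 35)^2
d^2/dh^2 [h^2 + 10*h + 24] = 2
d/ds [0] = 0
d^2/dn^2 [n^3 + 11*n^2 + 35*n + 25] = 6*n + 22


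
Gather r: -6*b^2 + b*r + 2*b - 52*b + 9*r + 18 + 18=-6*b^2 - 50*b + r*(b + 9) + 36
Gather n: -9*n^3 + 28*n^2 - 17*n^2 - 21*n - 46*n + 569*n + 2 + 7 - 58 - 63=-9*n^3 + 11*n^2 + 502*n - 112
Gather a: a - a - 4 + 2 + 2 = 0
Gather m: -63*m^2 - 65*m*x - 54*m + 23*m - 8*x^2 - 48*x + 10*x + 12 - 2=-63*m^2 + m*(-65*x - 31) - 8*x^2 - 38*x + 10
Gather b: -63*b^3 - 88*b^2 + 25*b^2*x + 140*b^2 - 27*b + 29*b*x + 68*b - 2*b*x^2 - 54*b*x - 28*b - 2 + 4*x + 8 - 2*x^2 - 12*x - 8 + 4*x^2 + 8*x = -63*b^3 + b^2*(25*x + 52) + b*(-2*x^2 - 25*x + 13) + 2*x^2 - 2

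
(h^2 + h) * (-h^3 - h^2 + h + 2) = -h^5 - 2*h^4 + 3*h^2 + 2*h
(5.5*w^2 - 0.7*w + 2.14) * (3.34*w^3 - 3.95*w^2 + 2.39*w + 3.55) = 18.37*w^5 - 24.063*w^4 + 23.0576*w^3 + 9.399*w^2 + 2.6296*w + 7.597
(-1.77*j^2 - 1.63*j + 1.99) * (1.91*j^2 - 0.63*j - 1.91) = -3.3807*j^4 - 1.9982*j^3 + 8.2085*j^2 + 1.8596*j - 3.8009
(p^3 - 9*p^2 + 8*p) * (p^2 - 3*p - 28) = p^5 - 12*p^4 + 7*p^3 + 228*p^2 - 224*p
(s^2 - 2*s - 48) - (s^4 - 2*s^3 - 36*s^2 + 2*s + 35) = -s^4 + 2*s^3 + 37*s^2 - 4*s - 83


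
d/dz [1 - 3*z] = -3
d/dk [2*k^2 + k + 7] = 4*k + 1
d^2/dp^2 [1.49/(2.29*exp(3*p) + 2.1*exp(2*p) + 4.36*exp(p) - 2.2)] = (1.49*(6.87*exp(2*p) + 4.2*exp(p) + 4.36)*(13.74*exp(2*p) + 8.4*exp(p) + 8.72)*exp(p) - (30.7089*exp(2*p) + 12.516*exp(p) + 6.4964)*(2.29*exp(3*p) + 2.1*exp(2*p) + 4.36*exp(p) - 2.2))*exp(p)/(2.29*exp(3*p) + 2.1*exp(2*p) + 4.36*exp(p) - 2.2)^3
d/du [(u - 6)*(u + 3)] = 2*u - 3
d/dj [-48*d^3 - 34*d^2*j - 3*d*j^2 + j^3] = -34*d^2 - 6*d*j + 3*j^2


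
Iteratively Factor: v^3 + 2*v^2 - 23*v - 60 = (v + 3)*(v^2 - v - 20) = (v + 3)*(v + 4)*(v - 5)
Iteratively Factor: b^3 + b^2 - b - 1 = (b + 1)*(b^2 - 1) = (b - 1)*(b + 1)*(b + 1)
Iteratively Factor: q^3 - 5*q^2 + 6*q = (q - 3)*(q^2 - 2*q) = (q - 3)*(q - 2)*(q)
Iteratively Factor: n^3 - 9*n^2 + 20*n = (n - 4)*(n^2 - 5*n) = n*(n - 4)*(n - 5)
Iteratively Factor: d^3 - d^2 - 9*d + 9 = (d - 3)*(d^2 + 2*d - 3) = (d - 3)*(d + 3)*(d - 1)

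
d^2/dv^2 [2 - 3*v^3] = -18*v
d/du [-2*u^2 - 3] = -4*u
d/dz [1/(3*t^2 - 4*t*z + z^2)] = 2*(2*t - z)/(3*t^2 - 4*t*z + z^2)^2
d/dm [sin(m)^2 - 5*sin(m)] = (2*sin(m) - 5)*cos(m)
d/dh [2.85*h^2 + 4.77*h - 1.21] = 5.7*h + 4.77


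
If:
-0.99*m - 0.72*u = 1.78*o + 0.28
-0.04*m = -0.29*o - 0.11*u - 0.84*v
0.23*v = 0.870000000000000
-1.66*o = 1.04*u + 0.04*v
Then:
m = 14.25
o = -22.65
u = 36.00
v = 3.78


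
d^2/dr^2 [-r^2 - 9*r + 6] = -2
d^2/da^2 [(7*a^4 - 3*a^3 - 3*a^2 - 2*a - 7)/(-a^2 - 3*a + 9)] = 2*(-7*a^6 - 63*a^5 + 1559*a^3 - 3543*a^2 + 846*a + 423)/(a^6 + 9*a^5 - 135*a^3 + 729*a - 729)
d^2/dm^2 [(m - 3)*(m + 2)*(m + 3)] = 6*m + 4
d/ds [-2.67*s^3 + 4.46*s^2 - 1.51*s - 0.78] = -8.01*s^2 + 8.92*s - 1.51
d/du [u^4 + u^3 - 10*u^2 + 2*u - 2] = 4*u^3 + 3*u^2 - 20*u + 2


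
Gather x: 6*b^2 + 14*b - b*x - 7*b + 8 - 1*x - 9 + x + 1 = 6*b^2 - b*x + 7*b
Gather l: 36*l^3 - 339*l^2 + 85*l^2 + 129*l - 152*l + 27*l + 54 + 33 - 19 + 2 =36*l^3 - 254*l^2 + 4*l + 70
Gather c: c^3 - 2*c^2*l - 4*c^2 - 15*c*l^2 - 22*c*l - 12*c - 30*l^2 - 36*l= c^3 + c^2*(-2*l - 4) + c*(-15*l^2 - 22*l - 12) - 30*l^2 - 36*l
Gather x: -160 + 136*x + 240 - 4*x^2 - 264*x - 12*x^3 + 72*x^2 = -12*x^3 + 68*x^2 - 128*x + 80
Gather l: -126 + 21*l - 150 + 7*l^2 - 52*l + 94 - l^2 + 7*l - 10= 6*l^2 - 24*l - 192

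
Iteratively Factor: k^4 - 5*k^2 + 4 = (k + 2)*(k^3 - 2*k^2 - k + 2) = (k + 1)*(k + 2)*(k^2 - 3*k + 2) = (k - 1)*(k + 1)*(k + 2)*(k - 2)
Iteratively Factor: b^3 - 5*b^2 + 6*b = (b - 2)*(b^2 - 3*b) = (b - 3)*(b - 2)*(b)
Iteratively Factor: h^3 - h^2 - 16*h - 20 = (h + 2)*(h^2 - 3*h - 10) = (h - 5)*(h + 2)*(h + 2)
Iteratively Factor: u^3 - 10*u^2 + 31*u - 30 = (u - 5)*(u^2 - 5*u + 6) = (u - 5)*(u - 2)*(u - 3)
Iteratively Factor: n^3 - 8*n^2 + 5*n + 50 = (n - 5)*(n^2 - 3*n - 10) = (n - 5)^2*(n + 2)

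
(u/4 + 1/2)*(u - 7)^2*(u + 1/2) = u^4/4 - 23*u^3/8 + 15*u^2/4 + 217*u/8 + 49/4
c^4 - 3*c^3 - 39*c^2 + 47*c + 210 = (c - 7)*(c - 3)*(c + 2)*(c + 5)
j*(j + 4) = j^2 + 4*j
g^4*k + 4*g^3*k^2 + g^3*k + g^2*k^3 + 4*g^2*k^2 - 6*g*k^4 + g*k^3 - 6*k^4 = (g - k)*(g + 2*k)*(g + 3*k)*(g*k + k)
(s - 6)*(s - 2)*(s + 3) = s^3 - 5*s^2 - 12*s + 36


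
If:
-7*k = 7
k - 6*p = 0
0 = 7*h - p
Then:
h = -1/42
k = -1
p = -1/6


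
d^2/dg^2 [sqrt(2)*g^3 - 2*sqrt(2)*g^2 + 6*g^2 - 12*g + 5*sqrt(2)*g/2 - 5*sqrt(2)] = 6*sqrt(2)*g - 4*sqrt(2) + 12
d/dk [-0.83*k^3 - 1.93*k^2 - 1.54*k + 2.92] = -2.49*k^2 - 3.86*k - 1.54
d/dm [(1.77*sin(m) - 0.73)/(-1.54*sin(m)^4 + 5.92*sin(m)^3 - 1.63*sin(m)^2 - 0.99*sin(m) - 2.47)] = (8.1774*sin(m)^4 - 25.4536*sin(m)^3 + 15.8499*sin(m)^2 - 2.3798*sin(m) - 5.0946)*cos(m)/(2.3716*sin(m)^8 - 18.2336*sin(m)^7 + 40.0668*sin(m)^6 - 16.25*sin(m)^5 - 1.4571*sin(m)^4 - 26.0174*sin(m)^3 + 9.0323*sin(m)^2 + 4.8906*sin(m) + 6.1009)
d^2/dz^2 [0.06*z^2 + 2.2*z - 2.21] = 0.120000000000000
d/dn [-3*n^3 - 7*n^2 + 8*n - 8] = -9*n^2 - 14*n + 8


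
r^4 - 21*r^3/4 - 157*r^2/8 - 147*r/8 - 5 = (r - 8)*(r + 1/2)*(r + 1)*(r + 5/4)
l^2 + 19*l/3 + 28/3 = (l + 7/3)*(l + 4)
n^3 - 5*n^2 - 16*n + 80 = (n - 5)*(n - 4)*(n + 4)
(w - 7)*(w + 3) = w^2 - 4*w - 21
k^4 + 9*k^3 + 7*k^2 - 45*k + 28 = (k - 1)^2*(k + 4)*(k + 7)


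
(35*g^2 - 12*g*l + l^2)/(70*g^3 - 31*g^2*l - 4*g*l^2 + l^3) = (5*g - l)/(10*g^2 - 3*g*l - l^2)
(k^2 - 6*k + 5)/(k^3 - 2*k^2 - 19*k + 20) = 1/(k + 4)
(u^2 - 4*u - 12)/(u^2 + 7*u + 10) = (u - 6)/(u + 5)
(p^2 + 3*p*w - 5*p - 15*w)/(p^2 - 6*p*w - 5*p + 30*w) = (p + 3*w)/(p - 6*w)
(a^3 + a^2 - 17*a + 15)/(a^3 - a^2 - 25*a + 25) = (a - 3)/(a - 5)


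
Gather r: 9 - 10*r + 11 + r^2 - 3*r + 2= r^2 - 13*r + 22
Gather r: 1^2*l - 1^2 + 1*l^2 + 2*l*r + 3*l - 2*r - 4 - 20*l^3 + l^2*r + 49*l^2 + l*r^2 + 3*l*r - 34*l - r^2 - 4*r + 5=-20*l^3 + 50*l^2 - 30*l + r^2*(l - 1) + r*(l^2 + 5*l - 6)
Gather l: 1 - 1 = 0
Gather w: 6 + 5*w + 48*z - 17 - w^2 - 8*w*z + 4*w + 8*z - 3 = -w^2 + w*(9 - 8*z) + 56*z - 14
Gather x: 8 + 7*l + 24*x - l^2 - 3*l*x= -l^2 + 7*l + x*(24 - 3*l) + 8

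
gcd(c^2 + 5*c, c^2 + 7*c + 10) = c + 5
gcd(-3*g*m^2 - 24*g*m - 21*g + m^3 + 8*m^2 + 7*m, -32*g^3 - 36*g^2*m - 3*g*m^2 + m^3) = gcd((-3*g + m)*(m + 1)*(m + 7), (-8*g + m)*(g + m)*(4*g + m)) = 1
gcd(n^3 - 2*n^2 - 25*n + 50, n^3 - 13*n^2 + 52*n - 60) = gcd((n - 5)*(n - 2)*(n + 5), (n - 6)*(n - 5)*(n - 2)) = n^2 - 7*n + 10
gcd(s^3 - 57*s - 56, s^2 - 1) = s + 1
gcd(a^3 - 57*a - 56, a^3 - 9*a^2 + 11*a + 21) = a + 1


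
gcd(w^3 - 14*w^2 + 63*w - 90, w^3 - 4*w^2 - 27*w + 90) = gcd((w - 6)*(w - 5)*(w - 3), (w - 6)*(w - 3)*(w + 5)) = w^2 - 9*w + 18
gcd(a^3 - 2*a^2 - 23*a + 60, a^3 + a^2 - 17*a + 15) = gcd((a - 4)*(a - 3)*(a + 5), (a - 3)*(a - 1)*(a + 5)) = a^2 + 2*a - 15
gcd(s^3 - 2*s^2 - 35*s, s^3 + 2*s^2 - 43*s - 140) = s^2 - 2*s - 35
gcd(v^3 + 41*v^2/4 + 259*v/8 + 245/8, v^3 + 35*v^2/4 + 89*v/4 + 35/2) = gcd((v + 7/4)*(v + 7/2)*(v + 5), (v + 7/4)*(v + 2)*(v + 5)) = v^2 + 27*v/4 + 35/4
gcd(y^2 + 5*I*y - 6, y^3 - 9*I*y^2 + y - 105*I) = y + 3*I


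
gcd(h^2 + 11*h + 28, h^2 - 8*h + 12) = 1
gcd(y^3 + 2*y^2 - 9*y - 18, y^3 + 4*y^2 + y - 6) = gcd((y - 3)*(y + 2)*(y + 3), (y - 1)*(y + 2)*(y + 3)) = y^2 + 5*y + 6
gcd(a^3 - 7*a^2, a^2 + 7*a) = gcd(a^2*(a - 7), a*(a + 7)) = a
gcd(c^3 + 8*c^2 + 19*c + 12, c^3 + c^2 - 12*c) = c + 4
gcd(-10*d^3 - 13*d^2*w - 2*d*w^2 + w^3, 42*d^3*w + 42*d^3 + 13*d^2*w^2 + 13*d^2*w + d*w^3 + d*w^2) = 1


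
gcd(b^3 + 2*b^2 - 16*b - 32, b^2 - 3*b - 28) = b + 4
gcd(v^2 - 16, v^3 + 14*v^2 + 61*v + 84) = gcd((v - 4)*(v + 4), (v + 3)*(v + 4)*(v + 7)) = v + 4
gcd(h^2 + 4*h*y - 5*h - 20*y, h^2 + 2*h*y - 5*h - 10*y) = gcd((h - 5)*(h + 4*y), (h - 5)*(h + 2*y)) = h - 5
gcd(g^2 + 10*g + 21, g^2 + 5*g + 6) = g + 3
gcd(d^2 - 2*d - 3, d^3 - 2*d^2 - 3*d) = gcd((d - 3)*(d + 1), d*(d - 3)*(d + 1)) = d^2 - 2*d - 3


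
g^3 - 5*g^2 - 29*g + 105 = (g - 7)*(g - 3)*(g + 5)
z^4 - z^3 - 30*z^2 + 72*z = z*(z - 4)*(z - 3)*(z + 6)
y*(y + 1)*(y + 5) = y^3 + 6*y^2 + 5*y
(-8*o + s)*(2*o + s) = -16*o^2 - 6*o*s + s^2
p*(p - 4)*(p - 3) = p^3 - 7*p^2 + 12*p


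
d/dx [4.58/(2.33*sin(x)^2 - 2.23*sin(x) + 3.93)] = (10.2134 - 21.3428*sin(x))*cos(x)/(2.33*sin(x)^2 - 2.23*sin(x) + 3.93)^2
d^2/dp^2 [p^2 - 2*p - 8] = 2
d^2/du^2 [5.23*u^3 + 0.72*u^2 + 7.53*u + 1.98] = 31.38*u + 1.44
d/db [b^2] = 2*b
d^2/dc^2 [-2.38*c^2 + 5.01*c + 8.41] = -4.76000000000000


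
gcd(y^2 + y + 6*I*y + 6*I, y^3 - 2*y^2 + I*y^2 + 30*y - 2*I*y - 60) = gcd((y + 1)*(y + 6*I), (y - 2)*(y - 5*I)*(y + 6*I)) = y + 6*I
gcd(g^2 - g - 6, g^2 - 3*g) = g - 3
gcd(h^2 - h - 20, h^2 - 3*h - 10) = h - 5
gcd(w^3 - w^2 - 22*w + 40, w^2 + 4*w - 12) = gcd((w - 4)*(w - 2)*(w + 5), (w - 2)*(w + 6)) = w - 2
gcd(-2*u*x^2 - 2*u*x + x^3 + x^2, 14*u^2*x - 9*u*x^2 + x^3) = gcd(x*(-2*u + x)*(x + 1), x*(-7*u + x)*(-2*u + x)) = -2*u*x + x^2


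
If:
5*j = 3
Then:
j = 3/5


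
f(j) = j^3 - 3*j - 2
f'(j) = 3*j^2 - 3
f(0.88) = -3.96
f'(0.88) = -0.68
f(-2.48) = -9.81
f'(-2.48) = 15.45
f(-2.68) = -13.21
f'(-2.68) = 18.55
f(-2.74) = -14.35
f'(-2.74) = 19.52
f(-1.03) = -0.00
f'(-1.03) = 0.18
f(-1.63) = -1.44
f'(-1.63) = 4.97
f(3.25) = 22.58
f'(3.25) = 28.69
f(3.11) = 18.75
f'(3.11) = 26.02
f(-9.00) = -704.00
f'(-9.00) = 240.00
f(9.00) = 700.00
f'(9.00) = 240.00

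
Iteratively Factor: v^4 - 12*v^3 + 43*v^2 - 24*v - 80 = (v - 4)*(v^3 - 8*v^2 + 11*v + 20) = (v - 4)^2*(v^2 - 4*v - 5) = (v - 5)*(v - 4)^2*(v + 1)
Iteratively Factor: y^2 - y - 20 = (y + 4)*(y - 5)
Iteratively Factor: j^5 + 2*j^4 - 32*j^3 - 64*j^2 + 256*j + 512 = (j + 4)*(j^4 - 2*j^3 - 24*j^2 + 32*j + 128) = (j - 4)*(j + 4)*(j^3 + 2*j^2 - 16*j - 32) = (j - 4)*(j + 4)^2*(j^2 - 2*j - 8) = (j - 4)*(j + 2)*(j + 4)^2*(j - 4)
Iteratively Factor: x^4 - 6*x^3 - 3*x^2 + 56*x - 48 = (x - 4)*(x^3 - 2*x^2 - 11*x + 12) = (x - 4)*(x + 3)*(x^2 - 5*x + 4) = (x - 4)^2*(x + 3)*(x - 1)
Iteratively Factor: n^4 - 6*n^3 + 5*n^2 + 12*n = (n - 4)*(n^3 - 2*n^2 - 3*n) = n*(n - 4)*(n^2 - 2*n - 3) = n*(n - 4)*(n - 3)*(n + 1)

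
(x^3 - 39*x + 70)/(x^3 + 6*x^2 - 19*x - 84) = (x^2 - 7*x + 10)/(x^2 - x - 12)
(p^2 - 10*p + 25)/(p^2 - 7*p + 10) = (p - 5)/(p - 2)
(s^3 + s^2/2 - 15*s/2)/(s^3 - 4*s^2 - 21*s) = (s - 5/2)/(s - 7)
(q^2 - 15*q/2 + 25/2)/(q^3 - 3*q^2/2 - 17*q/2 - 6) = (-2*q^2 + 15*q - 25)/(-2*q^3 + 3*q^2 + 17*q + 12)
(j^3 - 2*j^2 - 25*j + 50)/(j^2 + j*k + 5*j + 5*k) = (j^2 - 7*j + 10)/(j + k)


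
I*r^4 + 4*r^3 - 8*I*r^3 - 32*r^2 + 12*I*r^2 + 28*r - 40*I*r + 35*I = (r - 7)*(r - 5*I)*(r + I)*(I*r - I)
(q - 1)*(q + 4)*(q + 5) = q^3 + 8*q^2 + 11*q - 20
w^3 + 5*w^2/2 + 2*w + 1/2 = (w + 1/2)*(w + 1)^2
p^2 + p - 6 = (p - 2)*(p + 3)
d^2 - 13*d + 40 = (d - 8)*(d - 5)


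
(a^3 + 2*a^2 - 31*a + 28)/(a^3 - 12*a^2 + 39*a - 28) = (a + 7)/(a - 7)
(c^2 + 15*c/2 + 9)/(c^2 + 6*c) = (c + 3/2)/c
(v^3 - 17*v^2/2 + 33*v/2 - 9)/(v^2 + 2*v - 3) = (v^2 - 15*v/2 + 9)/(v + 3)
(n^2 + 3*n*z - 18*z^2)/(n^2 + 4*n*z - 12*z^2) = (-n + 3*z)/(-n + 2*z)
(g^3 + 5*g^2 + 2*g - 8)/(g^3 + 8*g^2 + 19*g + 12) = (g^2 + g - 2)/(g^2 + 4*g + 3)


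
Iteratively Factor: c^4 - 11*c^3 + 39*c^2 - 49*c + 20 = (c - 1)*(c^3 - 10*c^2 + 29*c - 20) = (c - 4)*(c - 1)*(c^2 - 6*c + 5) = (c - 4)*(c - 1)^2*(c - 5)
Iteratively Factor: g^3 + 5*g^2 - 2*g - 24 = (g + 4)*(g^2 + g - 6) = (g + 3)*(g + 4)*(g - 2)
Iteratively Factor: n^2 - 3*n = (n - 3)*(n)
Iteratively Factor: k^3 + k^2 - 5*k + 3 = (k - 1)*(k^2 + 2*k - 3) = (k - 1)^2*(k + 3)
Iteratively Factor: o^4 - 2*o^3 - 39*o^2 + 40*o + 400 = (o + 4)*(o^3 - 6*o^2 - 15*o + 100) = (o - 5)*(o + 4)*(o^2 - o - 20) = (o - 5)^2*(o + 4)*(o + 4)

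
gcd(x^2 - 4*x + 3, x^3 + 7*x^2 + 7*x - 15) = x - 1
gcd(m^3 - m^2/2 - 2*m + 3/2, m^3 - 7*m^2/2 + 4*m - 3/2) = m^2 - 2*m + 1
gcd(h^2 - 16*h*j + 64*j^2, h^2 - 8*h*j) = h - 8*j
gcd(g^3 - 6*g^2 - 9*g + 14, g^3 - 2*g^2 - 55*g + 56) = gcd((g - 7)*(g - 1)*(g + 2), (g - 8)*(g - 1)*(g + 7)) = g - 1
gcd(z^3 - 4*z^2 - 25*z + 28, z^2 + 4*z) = z + 4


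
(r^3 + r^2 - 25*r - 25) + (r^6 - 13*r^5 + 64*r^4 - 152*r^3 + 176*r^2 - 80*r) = r^6 - 13*r^5 + 64*r^4 - 151*r^3 + 177*r^2 - 105*r - 25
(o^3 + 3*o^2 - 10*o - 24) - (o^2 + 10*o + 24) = o^3 + 2*o^2 - 20*o - 48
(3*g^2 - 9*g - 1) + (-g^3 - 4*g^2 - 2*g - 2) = -g^3 - g^2 - 11*g - 3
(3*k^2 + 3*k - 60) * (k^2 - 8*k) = 3*k^4 - 21*k^3 - 84*k^2 + 480*k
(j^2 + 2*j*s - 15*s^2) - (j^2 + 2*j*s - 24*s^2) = 9*s^2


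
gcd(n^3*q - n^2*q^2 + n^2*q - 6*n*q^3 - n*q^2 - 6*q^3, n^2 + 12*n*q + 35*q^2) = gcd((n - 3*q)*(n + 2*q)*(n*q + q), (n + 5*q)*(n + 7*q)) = 1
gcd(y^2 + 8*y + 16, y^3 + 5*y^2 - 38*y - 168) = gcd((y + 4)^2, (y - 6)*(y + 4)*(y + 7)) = y + 4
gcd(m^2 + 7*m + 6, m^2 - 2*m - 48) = m + 6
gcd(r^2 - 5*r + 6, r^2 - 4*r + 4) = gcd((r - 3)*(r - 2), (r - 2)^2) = r - 2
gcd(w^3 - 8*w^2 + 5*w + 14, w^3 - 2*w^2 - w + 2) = w^2 - w - 2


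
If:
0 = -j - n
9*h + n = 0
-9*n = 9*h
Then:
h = 0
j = 0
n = 0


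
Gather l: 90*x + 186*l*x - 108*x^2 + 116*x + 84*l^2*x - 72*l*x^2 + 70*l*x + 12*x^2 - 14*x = 84*l^2*x + l*(-72*x^2 + 256*x) - 96*x^2 + 192*x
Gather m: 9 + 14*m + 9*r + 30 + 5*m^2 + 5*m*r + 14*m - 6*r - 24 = 5*m^2 + m*(5*r + 28) + 3*r + 15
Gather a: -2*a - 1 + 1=-2*a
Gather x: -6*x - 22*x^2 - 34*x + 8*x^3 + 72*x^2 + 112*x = 8*x^3 + 50*x^2 + 72*x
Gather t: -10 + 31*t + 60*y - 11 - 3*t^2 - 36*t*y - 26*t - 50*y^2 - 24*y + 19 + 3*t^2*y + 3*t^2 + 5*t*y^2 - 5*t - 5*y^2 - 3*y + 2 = 3*t^2*y + t*(5*y^2 - 36*y) - 55*y^2 + 33*y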